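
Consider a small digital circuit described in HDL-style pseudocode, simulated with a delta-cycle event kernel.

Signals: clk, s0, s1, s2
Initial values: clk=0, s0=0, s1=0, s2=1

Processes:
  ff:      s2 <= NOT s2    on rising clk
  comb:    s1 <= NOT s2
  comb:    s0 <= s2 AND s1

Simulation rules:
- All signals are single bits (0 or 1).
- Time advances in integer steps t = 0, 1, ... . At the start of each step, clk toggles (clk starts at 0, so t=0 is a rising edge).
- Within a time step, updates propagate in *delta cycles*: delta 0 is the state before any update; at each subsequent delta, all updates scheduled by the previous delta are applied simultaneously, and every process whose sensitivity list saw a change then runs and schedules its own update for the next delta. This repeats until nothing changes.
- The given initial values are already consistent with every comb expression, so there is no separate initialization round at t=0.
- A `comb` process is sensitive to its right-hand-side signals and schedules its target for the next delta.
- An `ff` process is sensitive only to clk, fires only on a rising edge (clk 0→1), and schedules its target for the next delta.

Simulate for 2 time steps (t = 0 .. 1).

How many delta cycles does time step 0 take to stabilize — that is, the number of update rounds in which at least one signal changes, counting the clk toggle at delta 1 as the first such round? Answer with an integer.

3

t=0 Δ0: s0=0 s1=0 clk=0 s2=1
  Δ1: clk:0→1
  Δ2: s2:1→0
  Δ3: s1:0→1
  (3Δ to stable)
t=1 Δ0: s0=0 s1=1 clk=1 s2=0
  Δ1: clk:1→0
  (1Δ to stable)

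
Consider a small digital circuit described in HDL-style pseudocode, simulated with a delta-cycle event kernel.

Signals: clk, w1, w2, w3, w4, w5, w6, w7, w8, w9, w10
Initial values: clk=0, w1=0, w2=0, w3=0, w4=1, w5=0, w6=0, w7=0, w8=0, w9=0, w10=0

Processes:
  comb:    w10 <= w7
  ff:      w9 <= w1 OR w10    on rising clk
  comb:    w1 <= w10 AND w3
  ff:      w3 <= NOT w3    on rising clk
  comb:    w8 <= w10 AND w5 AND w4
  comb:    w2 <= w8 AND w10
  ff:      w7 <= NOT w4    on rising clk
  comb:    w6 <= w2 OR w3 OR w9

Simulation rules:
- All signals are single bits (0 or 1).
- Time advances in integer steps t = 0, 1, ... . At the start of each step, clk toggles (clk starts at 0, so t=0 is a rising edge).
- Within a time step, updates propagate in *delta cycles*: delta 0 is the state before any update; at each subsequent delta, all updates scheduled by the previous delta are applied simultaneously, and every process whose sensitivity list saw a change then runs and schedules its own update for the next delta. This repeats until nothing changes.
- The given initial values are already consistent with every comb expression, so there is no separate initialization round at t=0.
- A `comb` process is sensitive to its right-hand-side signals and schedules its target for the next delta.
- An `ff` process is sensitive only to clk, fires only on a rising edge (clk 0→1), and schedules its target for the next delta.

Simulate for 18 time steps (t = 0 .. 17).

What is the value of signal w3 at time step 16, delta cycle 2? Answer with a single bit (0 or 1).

1

t0.Δ0 w8=0 w9=0 w2=0 w6=0 w5=0 w4=1 clk=0 w1=0 w10=0 w3=0 w7=0
t0.Δ1 w8=0 w9=0 w2=0 w6=0 w5=0 w4=1 clk=1 w1=0 w10=0 w3=0 w7=0
t0.Δ2 w8=0 w9=0 w2=0 w6=0 w5=0 w4=1 clk=1 w1=0 w10=0 w3=1 w7=0
t0.Δ3 w8=0 w9=0 w2=0 w6=1 w5=0 w4=1 clk=1 w1=0 w10=0 w3=1 w7=0
t1.Δ0 w8=0 w9=0 w2=0 w6=1 w5=0 w4=1 clk=1 w1=0 w10=0 w3=1 w7=0
t1.Δ1 w8=0 w9=0 w2=0 w6=1 w5=0 w4=1 clk=0 w1=0 w10=0 w3=1 w7=0
t2.Δ0 w8=0 w9=0 w2=0 w6=1 w5=0 w4=1 clk=0 w1=0 w10=0 w3=1 w7=0
t2.Δ1 w8=0 w9=0 w2=0 w6=1 w5=0 w4=1 clk=1 w1=0 w10=0 w3=1 w7=0
t2.Δ2 w8=0 w9=0 w2=0 w6=1 w5=0 w4=1 clk=1 w1=0 w10=0 w3=0 w7=0
t2.Δ3 w8=0 w9=0 w2=0 w6=0 w5=0 w4=1 clk=1 w1=0 w10=0 w3=0 w7=0
t3.Δ0 w8=0 w9=0 w2=0 w6=0 w5=0 w4=1 clk=1 w1=0 w10=0 w3=0 w7=0
t3.Δ1 w8=0 w9=0 w2=0 w6=0 w5=0 w4=1 clk=0 w1=0 w10=0 w3=0 w7=0
t4.Δ0 w8=0 w9=0 w2=0 w6=0 w5=0 w4=1 clk=0 w1=0 w10=0 w3=0 w7=0
t4.Δ1 w8=0 w9=0 w2=0 w6=0 w5=0 w4=1 clk=1 w1=0 w10=0 w3=0 w7=0
t4.Δ2 w8=0 w9=0 w2=0 w6=0 w5=0 w4=1 clk=1 w1=0 w10=0 w3=1 w7=0
t4.Δ3 w8=0 w9=0 w2=0 w6=1 w5=0 w4=1 clk=1 w1=0 w10=0 w3=1 w7=0
t5.Δ0 w8=0 w9=0 w2=0 w6=1 w5=0 w4=1 clk=1 w1=0 w10=0 w3=1 w7=0
t5.Δ1 w8=0 w9=0 w2=0 w6=1 w5=0 w4=1 clk=0 w1=0 w10=0 w3=1 w7=0
t6.Δ0 w8=0 w9=0 w2=0 w6=1 w5=0 w4=1 clk=0 w1=0 w10=0 w3=1 w7=0
t6.Δ1 w8=0 w9=0 w2=0 w6=1 w5=0 w4=1 clk=1 w1=0 w10=0 w3=1 w7=0
t6.Δ2 w8=0 w9=0 w2=0 w6=1 w5=0 w4=1 clk=1 w1=0 w10=0 w3=0 w7=0
t6.Δ3 w8=0 w9=0 w2=0 w6=0 w5=0 w4=1 clk=1 w1=0 w10=0 w3=0 w7=0
t7.Δ0 w8=0 w9=0 w2=0 w6=0 w5=0 w4=1 clk=1 w1=0 w10=0 w3=0 w7=0
t7.Δ1 w8=0 w9=0 w2=0 w6=0 w5=0 w4=1 clk=0 w1=0 w10=0 w3=0 w7=0
t8.Δ0 w8=0 w9=0 w2=0 w6=0 w5=0 w4=1 clk=0 w1=0 w10=0 w3=0 w7=0
t8.Δ1 w8=0 w9=0 w2=0 w6=0 w5=0 w4=1 clk=1 w1=0 w10=0 w3=0 w7=0
t8.Δ2 w8=0 w9=0 w2=0 w6=0 w5=0 w4=1 clk=1 w1=0 w10=0 w3=1 w7=0
t8.Δ3 w8=0 w9=0 w2=0 w6=1 w5=0 w4=1 clk=1 w1=0 w10=0 w3=1 w7=0
t9.Δ0 w8=0 w9=0 w2=0 w6=1 w5=0 w4=1 clk=1 w1=0 w10=0 w3=1 w7=0
t9.Δ1 w8=0 w9=0 w2=0 w6=1 w5=0 w4=1 clk=0 w1=0 w10=0 w3=1 w7=0
t10.Δ0 w8=0 w9=0 w2=0 w6=1 w5=0 w4=1 clk=0 w1=0 w10=0 w3=1 w7=0
t10.Δ1 w8=0 w9=0 w2=0 w6=1 w5=0 w4=1 clk=1 w1=0 w10=0 w3=1 w7=0
t10.Δ2 w8=0 w9=0 w2=0 w6=1 w5=0 w4=1 clk=1 w1=0 w10=0 w3=0 w7=0
t10.Δ3 w8=0 w9=0 w2=0 w6=0 w5=0 w4=1 clk=1 w1=0 w10=0 w3=0 w7=0
t11.Δ0 w8=0 w9=0 w2=0 w6=0 w5=0 w4=1 clk=1 w1=0 w10=0 w3=0 w7=0
t11.Δ1 w8=0 w9=0 w2=0 w6=0 w5=0 w4=1 clk=0 w1=0 w10=0 w3=0 w7=0
t12.Δ0 w8=0 w9=0 w2=0 w6=0 w5=0 w4=1 clk=0 w1=0 w10=0 w3=0 w7=0
t12.Δ1 w8=0 w9=0 w2=0 w6=0 w5=0 w4=1 clk=1 w1=0 w10=0 w3=0 w7=0
t12.Δ2 w8=0 w9=0 w2=0 w6=0 w5=0 w4=1 clk=1 w1=0 w10=0 w3=1 w7=0
t12.Δ3 w8=0 w9=0 w2=0 w6=1 w5=0 w4=1 clk=1 w1=0 w10=0 w3=1 w7=0
t13.Δ0 w8=0 w9=0 w2=0 w6=1 w5=0 w4=1 clk=1 w1=0 w10=0 w3=1 w7=0
t13.Δ1 w8=0 w9=0 w2=0 w6=1 w5=0 w4=1 clk=0 w1=0 w10=0 w3=1 w7=0
t14.Δ0 w8=0 w9=0 w2=0 w6=1 w5=0 w4=1 clk=0 w1=0 w10=0 w3=1 w7=0
t14.Δ1 w8=0 w9=0 w2=0 w6=1 w5=0 w4=1 clk=1 w1=0 w10=0 w3=1 w7=0
t14.Δ2 w8=0 w9=0 w2=0 w6=1 w5=0 w4=1 clk=1 w1=0 w10=0 w3=0 w7=0
t14.Δ3 w8=0 w9=0 w2=0 w6=0 w5=0 w4=1 clk=1 w1=0 w10=0 w3=0 w7=0
t15.Δ0 w8=0 w9=0 w2=0 w6=0 w5=0 w4=1 clk=1 w1=0 w10=0 w3=0 w7=0
t15.Δ1 w8=0 w9=0 w2=0 w6=0 w5=0 w4=1 clk=0 w1=0 w10=0 w3=0 w7=0
t16.Δ0 w8=0 w9=0 w2=0 w6=0 w5=0 w4=1 clk=0 w1=0 w10=0 w3=0 w7=0
t16.Δ1 w8=0 w9=0 w2=0 w6=0 w5=0 w4=1 clk=1 w1=0 w10=0 w3=0 w7=0
t16.Δ2 w8=0 w9=0 w2=0 w6=0 w5=0 w4=1 clk=1 w1=0 w10=0 w3=1 w7=0
t16.Δ3 w8=0 w9=0 w2=0 w6=1 w5=0 w4=1 clk=1 w1=0 w10=0 w3=1 w7=0
t17.Δ0 w8=0 w9=0 w2=0 w6=1 w5=0 w4=1 clk=1 w1=0 w10=0 w3=1 w7=0
t17.Δ1 w8=0 w9=0 w2=0 w6=1 w5=0 w4=1 clk=0 w1=0 w10=0 w3=1 w7=0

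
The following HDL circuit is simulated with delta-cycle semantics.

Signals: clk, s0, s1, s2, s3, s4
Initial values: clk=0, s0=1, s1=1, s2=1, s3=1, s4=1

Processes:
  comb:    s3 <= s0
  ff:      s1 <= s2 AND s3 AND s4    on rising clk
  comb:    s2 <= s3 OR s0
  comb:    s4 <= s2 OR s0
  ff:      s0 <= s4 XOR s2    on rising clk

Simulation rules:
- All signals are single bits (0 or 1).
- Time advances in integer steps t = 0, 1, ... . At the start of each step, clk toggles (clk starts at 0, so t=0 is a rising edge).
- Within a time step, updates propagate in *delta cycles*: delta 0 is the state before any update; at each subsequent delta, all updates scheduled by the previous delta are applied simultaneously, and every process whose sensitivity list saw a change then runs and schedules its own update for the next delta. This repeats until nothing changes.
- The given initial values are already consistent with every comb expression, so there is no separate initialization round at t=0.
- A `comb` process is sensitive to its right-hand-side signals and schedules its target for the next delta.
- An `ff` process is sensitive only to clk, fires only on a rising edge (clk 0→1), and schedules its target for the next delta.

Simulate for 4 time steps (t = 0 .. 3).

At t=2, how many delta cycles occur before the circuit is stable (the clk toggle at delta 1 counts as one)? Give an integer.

2

t0.Δ0 s1=1 s3=1 s2=1 clk=0 s0=1 s4=1
t0.Δ1 s1=1 s3=1 s2=1 clk=1 s0=1 s4=1
t0.Δ2 s1=1 s3=1 s2=1 clk=1 s0=0 s4=1
t0.Δ3 s1=1 s3=0 s2=1 clk=1 s0=0 s4=1
t0.Δ4 s1=1 s3=0 s2=0 clk=1 s0=0 s4=1
t0.Δ5 s1=1 s3=0 s2=0 clk=1 s0=0 s4=0
t1.Δ0 s1=1 s3=0 s2=0 clk=1 s0=0 s4=0
t1.Δ1 s1=1 s3=0 s2=0 clk=0 s0=0 s4=0
t2.Δ0 s1=1 s3=0 s2=0 clk=0 s0=0 s4=0
t2.Δ1 s1=1 s3=0 s2=0 clk=1 s0=0 s4=0
t2.Δ2 s1=0 s3=0 s2=0 clk=1 s0=0 s4=0
t3.Δ0 s1=0 s3=0 s2=0 clk=1 s0=0 s4=0
t3.Δ1 s1=0 s3=0 s2=0 clk=0 s0=0 s4=0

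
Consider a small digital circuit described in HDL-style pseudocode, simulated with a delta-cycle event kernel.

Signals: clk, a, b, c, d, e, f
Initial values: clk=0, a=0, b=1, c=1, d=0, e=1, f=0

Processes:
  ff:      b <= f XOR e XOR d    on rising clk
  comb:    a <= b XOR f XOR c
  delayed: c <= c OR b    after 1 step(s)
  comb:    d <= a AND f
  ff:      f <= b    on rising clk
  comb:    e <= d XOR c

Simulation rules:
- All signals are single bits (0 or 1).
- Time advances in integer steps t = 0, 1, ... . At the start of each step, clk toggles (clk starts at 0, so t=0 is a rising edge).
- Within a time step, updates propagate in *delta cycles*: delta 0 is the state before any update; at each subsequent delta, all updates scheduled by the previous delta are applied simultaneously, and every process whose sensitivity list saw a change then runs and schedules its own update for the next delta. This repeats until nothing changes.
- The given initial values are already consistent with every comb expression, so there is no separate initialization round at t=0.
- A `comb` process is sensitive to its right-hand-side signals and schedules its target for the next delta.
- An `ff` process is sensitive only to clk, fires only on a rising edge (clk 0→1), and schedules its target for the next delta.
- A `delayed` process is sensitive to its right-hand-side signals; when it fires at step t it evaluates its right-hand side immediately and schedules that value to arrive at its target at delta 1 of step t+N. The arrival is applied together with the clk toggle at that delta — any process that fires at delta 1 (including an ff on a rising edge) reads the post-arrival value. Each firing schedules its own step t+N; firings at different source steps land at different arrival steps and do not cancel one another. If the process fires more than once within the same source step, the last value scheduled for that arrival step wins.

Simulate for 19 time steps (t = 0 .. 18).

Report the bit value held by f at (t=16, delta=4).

t=0 Δ0: clk=0 f=0 b=1 c=1 e=1 d=0 a=0
  Δ1: clk:0→1
  Δ2: f:0→1
  Δ3: a:0→1
  Δ4: d:0→1
  Δ5: e:1→0
  (5Δ to stable)
t=1 Δ0: clk=1 f=1 b=1 c=1 e=0 d=1 a=1
  Δ1: clk:1→0
  (1Δ to stable)
t=2 Δ0: clk=0 f=1 b=1 c=1 e=0 d=1 a=1
  Δ1: clk:0→1
  Δ2: b:1→0
  Δ3: a:1→0
  Δ4: d:1→0
  Δ5: e:0→1
  (5Δ to stable)
t=3 Δ0: clk=1 f=1 b=0 c=1 e=1 d=0 a=0
  Δ1: clk:1→0
  (1Δ to stable)
t=4 Δ0: clk=0 f=1 b=0 c=1 e=1 d=0 a=0
  Δ1: clk:0→1
  Δ2: f:1→0
  Δ3: a:0→1
  (3Δ to stable)
t=5 Δ0: clk=1 f=0 b=0 c=1 e=1 d=0 a=1
  Δ1: clk:1→0
  (1Δ to stable)
t=6 Δ0: clk=0 f=0 b=0 c=1 e=1 d=0 a=1
  Δ1: clk:0→1
  Δ2: b:0→1
  Δ3: a:1→0
  (3Δ to stable)
t=7 Δ0: clk=1 f=0 b=1 c=1 e=1 d=0 a=0
  Δ1: clk:1→0
  (1Δ to stable)
t=8 Δ0: clk=0 f=0 b=1 c=1 e=1 d=0 a=0
  Δ1: clk:0→1
  Δ2: f:0→1
  Δ3: a:0→1
  Δ4: d:0→1
  Δ5: e:1→0
  (5Δ to stable)
t=9 Δ0: clk=1 f=1 b=1 c=1 e=0 d=1 a=1
  Δ1: clk:1→0
  (1Δ to stable)
t=10 Δ0: clk=0 f=1 b=1 c=1 e=0 d=1 a=1
  Δ1: clk:0→1
  Δ2: b:1→0
  Δ3: a:1→0
  Δ4: d:1→0
  Δ5: e:0→1
  (5Δ to stable)
t=11 Δ0: clk=1 f=1 b=0 c=1 e=1 d=0 a=0
  Δ1: clk:1→0
  (1Δ to stable)
t=12 Δ0: clk=0 f=1 b=0 c=1 e=1 d=0 a=0
  Δ1: clk:0→1
  Δ2: f:1→0
  Δ3: a:0→1
  (3Δ to stable)
t=13 Δ0: clk=1 f=0 b=0 c=1 e=1 d=0 a=1
  Δ1: clk:1→0
  (1Δ to stable)
t=14 Δ0: clk=0 f=0 b=0 c=1 e=1 d=0 a=1
  Δ1: clk:0→1
  Δ2: b:0→1
  Δ3: a:1→0
  (3Δ to stable)
t=15 Δ0: clk=1 f=0 b=1 c=1 e=1 d=0 a=0
  Δ1: clk:1→0
  (1Δ to stable)
t=16 Δ0: clk=0 f=0 b=1 c=1 e=1 d=0 a=0
  Δ1: clk:0→1
  Δ2: f:0→1
  Δ3: a:0→1
  Δ4: d:0→1
  Δ5: e:1→0
  (5Δ to stable)
t=17 Δ0: clk=1 f=1 b=1 c=1 e=0 d=1 a=1
  Δ1: clk:1→0
  (1Δ to stable)
t=18 Δ0: clk=0 f=1 b=1 c=1 e=0 d=1 a=1
  Δ1: clk:0→1
  Δ2: b:1→0
  Δ3: a:1→0
  Δ4: d:1→0
  Δ5: e:0→1
  (5Δ to stable)

1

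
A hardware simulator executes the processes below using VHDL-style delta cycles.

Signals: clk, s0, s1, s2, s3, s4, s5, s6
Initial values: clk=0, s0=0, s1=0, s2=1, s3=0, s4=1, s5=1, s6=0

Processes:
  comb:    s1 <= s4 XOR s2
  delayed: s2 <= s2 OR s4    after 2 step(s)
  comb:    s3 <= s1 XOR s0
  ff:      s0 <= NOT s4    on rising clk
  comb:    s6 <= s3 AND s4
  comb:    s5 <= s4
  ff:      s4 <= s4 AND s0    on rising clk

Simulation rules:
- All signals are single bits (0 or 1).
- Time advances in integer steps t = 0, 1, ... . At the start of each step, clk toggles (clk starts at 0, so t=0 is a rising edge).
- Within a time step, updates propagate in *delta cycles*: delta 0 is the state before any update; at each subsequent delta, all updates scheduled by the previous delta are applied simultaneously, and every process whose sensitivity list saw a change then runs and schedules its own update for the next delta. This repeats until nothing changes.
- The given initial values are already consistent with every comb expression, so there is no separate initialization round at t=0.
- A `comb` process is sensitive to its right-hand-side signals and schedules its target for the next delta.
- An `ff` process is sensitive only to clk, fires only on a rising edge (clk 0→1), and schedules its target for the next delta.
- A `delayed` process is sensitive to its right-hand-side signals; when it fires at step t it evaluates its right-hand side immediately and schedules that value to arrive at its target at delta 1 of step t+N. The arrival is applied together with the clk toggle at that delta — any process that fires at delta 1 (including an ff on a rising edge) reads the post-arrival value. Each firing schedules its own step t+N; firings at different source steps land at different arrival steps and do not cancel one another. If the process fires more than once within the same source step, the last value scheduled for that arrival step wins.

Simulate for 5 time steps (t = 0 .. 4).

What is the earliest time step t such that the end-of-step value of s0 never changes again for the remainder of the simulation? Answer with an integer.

t0.Δ0 s4=1 s3=0 s2=1 s5=1 s6=0 clk=0 s1=0 s0=0
t0.Δ1 s4=1 s3=0 s2=1 s5=1 s6=0 clk=1 s1=0 s0=0
t0.Δ2 s4=0 s3=0 s2=1 s5=1 s6=0 clk=1 s1=0 s0=0
t0.Δ3 s4=0 s3=0 s2=1 s5=0 s6=0 clk=1 s1=1 s0=0
t0.Δ4 s4=0 s3=1 s2=1 s5=0 s6=0 clk=1 s1=1 s0=0
t1.Δ0 s4=0 s3=1 s2=1 s5=0 s6=0 clk=1 s1=1 s0=0
t1.Δ1 s4=0 s3=1 s2=1 s5=0 s6=0 clk=0 s1=1 s0=0
t2.Δ0 s4=0 s3=1 s2=1 s5=0 s6=0 clk=0 s1=1 s0=0
t2.Δ1 s4=0 s3=1 s2=1 s5=0 s6=0 clk=1 s1=1 s0=0
t2.Δ2 s4=0 s3=1 s2=1 s5=0 s6=0 clk=1 s1=1 s0=1
t2.Δ3 s4=0 s3=0 s2=1 s5=0 s6=0 clk=1 s1=1 s0=1
t3.Δ0 s4=0 s3=0 s2=1 s5=0 s6=0 clk=1 s1=1 s0=1
t3.Δ1 s4=0 s3=0 s2=1 s5=0 s6=0 clk=0 s1=1 s0=1
t4.Δ0 s4=0 s3=0 s2=1 s5=0 s6=0 clk=0 s1=1 s0=1
t4.Δ1 s4=0 s3=0 s2=1 s5=0 s6=0 clk=1 s1=1 s0=1

2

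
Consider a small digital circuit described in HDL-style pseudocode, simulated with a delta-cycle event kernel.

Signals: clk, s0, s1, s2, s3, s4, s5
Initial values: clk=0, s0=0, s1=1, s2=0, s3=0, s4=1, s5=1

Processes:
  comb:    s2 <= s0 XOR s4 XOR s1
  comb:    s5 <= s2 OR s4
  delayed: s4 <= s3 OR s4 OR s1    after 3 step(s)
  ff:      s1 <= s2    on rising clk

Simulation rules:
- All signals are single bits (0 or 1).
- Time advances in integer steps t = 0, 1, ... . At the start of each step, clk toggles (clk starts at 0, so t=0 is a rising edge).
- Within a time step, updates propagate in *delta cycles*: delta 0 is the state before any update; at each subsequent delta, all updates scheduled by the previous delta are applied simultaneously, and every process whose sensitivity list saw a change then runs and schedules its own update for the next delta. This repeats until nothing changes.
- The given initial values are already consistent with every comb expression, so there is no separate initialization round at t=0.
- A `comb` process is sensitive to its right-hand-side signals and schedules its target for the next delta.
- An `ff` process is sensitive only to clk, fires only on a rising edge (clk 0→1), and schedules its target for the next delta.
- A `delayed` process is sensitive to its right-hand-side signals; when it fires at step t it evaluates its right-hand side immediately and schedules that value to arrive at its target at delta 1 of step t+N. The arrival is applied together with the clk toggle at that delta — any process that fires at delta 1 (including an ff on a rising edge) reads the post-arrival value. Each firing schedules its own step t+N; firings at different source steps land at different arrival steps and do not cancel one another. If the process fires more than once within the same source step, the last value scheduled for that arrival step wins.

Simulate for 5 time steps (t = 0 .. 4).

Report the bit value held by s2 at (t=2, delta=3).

0

t=0 Δ0: s5=1 s1=1 clk=0 s0=0 s4=1 s2=0 s3=0
  Δ1: clk:0→1
  Δ2: s1:1→0
  Δ3: s2:0→1
  (3Δ to stable)
t=1 Δ0: s5=1 s1=0 clk=1 s0=0 s4=1 s2=1 s3=0
  Δ1: clk:1→0
  (1Δ to stable)
t=2 Δ0: s5=1 s1=0 clk=0 s0=0 s4=1 s2=1 s3=0
  Δ1: clk:0→1
  Δ2: s1:0→1
  Δ3: s2:1→0
  (3Δ to stable)
t=3 Δ0: s5=1 s1=1 clk=1 s0=0 s4=1 s2=0 s3=0
  Δ1: clk:1→0
  (1Δ to stable)
t=4 Δ0: s5=1 s1=1 clk=0 s0=0 s4=1 s2=0 s3=0
  Δ1: clk:0→1
  Δ2: s1:1→0
  Δ3: s2:0→1
  (3Δ to stable)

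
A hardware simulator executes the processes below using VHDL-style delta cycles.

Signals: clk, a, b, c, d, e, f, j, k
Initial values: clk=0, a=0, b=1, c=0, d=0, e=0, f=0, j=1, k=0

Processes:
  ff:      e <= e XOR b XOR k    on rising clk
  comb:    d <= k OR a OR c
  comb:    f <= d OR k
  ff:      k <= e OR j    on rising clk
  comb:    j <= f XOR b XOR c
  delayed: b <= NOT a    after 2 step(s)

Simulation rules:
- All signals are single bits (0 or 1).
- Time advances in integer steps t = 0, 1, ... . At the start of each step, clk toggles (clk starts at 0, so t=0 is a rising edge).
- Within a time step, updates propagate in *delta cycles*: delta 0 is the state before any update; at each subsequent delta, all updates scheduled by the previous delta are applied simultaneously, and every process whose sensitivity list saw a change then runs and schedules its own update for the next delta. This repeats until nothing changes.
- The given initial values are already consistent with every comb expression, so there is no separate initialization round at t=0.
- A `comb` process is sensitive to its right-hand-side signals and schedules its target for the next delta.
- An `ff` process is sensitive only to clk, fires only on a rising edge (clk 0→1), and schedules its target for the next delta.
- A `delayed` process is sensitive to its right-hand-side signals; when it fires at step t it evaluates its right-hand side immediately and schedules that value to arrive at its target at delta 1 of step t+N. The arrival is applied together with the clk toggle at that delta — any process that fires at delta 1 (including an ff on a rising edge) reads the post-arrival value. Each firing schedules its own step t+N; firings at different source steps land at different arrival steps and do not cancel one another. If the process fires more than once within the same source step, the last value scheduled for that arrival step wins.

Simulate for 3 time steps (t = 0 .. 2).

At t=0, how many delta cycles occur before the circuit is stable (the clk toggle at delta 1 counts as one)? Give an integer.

4

t=0 Δ0: k=0 b=1 clk=0 d=0 e=0 f=0 a=0 c=0 j=1
  Δ1: clk:0→1
  Δ2: k:0→1, e:0→1
  Δ3: d:0→1, f:0→1
  Δ4: j:1→0
  (4Δ to stable)
t=1 Δ0: k=1 b=1 clk=1 d=1 e=1 f=1 a=0 c=0 j=0
  Δ1: clk:1→0
  (1Δ to stable)
t=2 Δ0: k=1 b=1 clk=0 d=1 e=1 f=1 a=0 c=0 j=0
  Δ1: clk:0→1
  (1Δ to stable)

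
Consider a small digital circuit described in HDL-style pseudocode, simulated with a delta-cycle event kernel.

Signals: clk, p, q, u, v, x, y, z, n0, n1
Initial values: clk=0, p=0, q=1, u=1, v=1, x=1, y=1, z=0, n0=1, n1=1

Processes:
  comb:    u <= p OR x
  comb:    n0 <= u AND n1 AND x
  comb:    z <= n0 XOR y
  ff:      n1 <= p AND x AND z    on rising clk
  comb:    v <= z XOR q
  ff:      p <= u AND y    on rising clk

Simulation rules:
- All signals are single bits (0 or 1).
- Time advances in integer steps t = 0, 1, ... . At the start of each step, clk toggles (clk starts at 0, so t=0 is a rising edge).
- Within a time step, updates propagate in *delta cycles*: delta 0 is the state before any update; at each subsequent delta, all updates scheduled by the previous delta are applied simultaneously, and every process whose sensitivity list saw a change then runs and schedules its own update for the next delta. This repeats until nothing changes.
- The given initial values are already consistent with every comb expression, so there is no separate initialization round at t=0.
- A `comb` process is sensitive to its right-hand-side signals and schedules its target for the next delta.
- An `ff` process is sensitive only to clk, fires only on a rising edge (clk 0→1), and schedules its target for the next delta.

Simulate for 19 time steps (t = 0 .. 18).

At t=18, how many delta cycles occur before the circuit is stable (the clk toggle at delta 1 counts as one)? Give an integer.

t0.Δ0 clk=0 z=0 y=1 u=1 v=1 p=0 q=1 n0=1 x=1 n1=1
t0.Δ1 clk=1 z=0 y=1 u=1 v=1 p=0 q=1 n0=1 x=1 n1=1
t0.Δ2 clk=1 z=0 y=1 u=1 v=1 p=1 q=1 n0=1 x=1 n1=0
t0.Δ3 clk=1 z=0 y=1 u=1 v=1 p=1 q=1 n0=0 x=1 n1=0
t0.Δ4 clk=1 z=1 y=1 u=1 v=1 p=1 q=1 n0=0 x=1 n1=0
t0.Δ5 clk=1 z=1 y=1 u=1 v=0 p=1 q=1 n0=0 x=1 n1=0
t1.Δ0 clk=1 z=1 y=1 u=1 v=0 p=1 q=1 n0=0 x=1 n1=0
t1.Δ1 clk=0 z=1 y=1 u=1 v=0 p=1 q=1 n0=0 x=1 n1=0
t2.Δ0 clk=0 z=1 y=1 u=1 v=0 p=1 q=1 n0=0 x=1 n1=0
t2.Δ1 clk=1 z=1 y=1 u=1 v=0 p=1 q=1 n0=0 x=1 n1=0
t2.Δ2 clk=1 z=1 y=1 u=1 v=0 p=1 q=1 n0=0 x=1 n1=1
t2.Δ3 clk=1 z=1 y=1 u=1 v=0 p=1 q=1 n0=1 x=1 n1=1
t2.Δ4 clk=1 z=0 y=1 u=1 v=0 p=1 q=1 n0=1 x=1 n1=1
t2.Δ5 clk=1 z=0 y=1 u=1 v=1 p=1 q=1 n0=1 x=1 n1=1
t3.Δ0 clk=1 z=0 y=1 u=1 v=1 p=1 q=1 n0=1 x=1 n1=1
t3.Δ1 clk=0 z=0 y=1 u=1 v=1 p=1 q=1 n0=1 x=1 n1=1
t4.Δ0 clk=0 z=0 y=1 u=1 v=1 p=1 q=1 n0=1 x=1 n1=1
t4.Δ1 clk=1 z=0 y=1 u=1 v=1 p=1 q=1 n0=1 x=1 n1=1
t4.Δ2 clk=1 z=0 y=1 u=1 v=1 p=1 q=1 n0=1 x=1 n1=0
t4.Δ3 clk=1 z=0 y=1 u=1 v=1 p=1 q=1 n0=0 x=1 n1=0
t4.Δ4 clk=1 z=1 y=1 u=1 v=1 p=1 q=1 n0=0 x=1 n1=0
t4.Δ5 clk=1 z=1 y=1 u=1 v=0 p=1 q=1 n0=0 x=1 n1=0
t5.Δ0 clk=1 z=1 y=1 u=1 v=0 p=1 q=1 n0=0 x=1 n1=0
t5.Δ1 clk=0 z=1 y=1 u=1 v=0 p=1 q=1 n0=0 x=1 n1=0
t6.Δ0 clk=0 z=1 y=1 u=1 v=0 p=1 q=1 n0=0 x=1 n1=0
t6.Δ1 clk=1 z=1 y=1 u=1 v=0 p=1 q=1 n0=0 x=1 n1=0
t6.Δ2 clk=1 z=1 y=1 u=1 v=0 p=1 q=1 n0=0 x=1 n1=1
t6.Δ3 clk=1 z=1 y=1 u=1 v=0 p=1 q=1 n0=1 x=1 n1=1
t6.Δ4 clk=1 z=0 y=1 u=1 v=0 p=1 q=1 n0=1 x=1 n1=1
t6.Δ5 clk=1 z=0 y=1 u=1 v=1 p=1 q=1 n0=1 x=1 n1=1
t7.Δ0 clk=1 z=0 y=1 u=1 v=1 p=1 q=1 n0=1 x=1 n1=1
t7.Δ1 clk=0 z=0 y=1 u=1 v=1 p=1 q=1 n0=1 x=1 n1=1
t8.Δ0 clk=0 z=0 y=1 u=1 v=1 p=1 q=1 n0=1 x=1 n1=1
t8.Δ1 clk=1 z=0 y=1 u=1 v=1 p=1 q=1 n0=1 x=1 n1=1
t8.Δ2 clk=1 z=0 y=1 u=1 v=1 p=1 q=1 n0=1 x=1 n1=0
t8.Δ3 clk=1 z=0 y=1 u=1 v=1 p=1 q=1 n0=0 x=1 n1=0
t8.Δ4 clk=1 z=1 y=1 u=1 v=1 p=1 q=1 n0=0 x=1 n1=0
t8.Δ5 clk=1 z=1 y=1 u=1 v=0 p=1 q=1 n0=0 x=1 n1=0
t9.Δ0 clk=1 z=1 y=1 u=1 v=0 p=1 q=1 n0=0 x=1 n1=0
t9.Δ1 clk=0 z=1 y=1 u=1 v=0 p=1 q=1 n0=0 x=1 n1=0
t10.Δ0 clk=0 z=1 y=1 u=1 v=0 p=1 q=1 n0=0 x=1 n1=0
t10.Δ1 clk=1 z=1 y=1 u=1 v=0 p=1 q=1 n0=0 x=1 n1=0
t10.Δ2 clk=1 z=1 y=1 u=1 v=0 p=1 q=1 n0=0 x=1 n1=1
t10.Δ3 clk=1 z=1 y=1 u=1 v=0 p=1 q=1 n0=1 x=1 n1=1
t10.Δ4 clk=1 z=0 y=1 u=1 v=0 p=1 q=1 n0=1 x=1 n1=1
t10.Δ5 clk=1 z=0 y=1 u=1 v=1 p=1 q=1 n0=1 x=1 n1=1
t11.Δ0 clk=1 z=0 y=1 u=1 v=1 p=1 q=1 n0=1 x=1 n1=1
t11.Δ1 clk=0 z=0 y=1 u=1 v=1 p=1 q=1 n0=1 x=1 n1=1
t12.Δ0 clk=0 z=0 y=1 u=1 v=1 p=1 q=1 n0=1 x=1 n1=1
t12.Δ1 clk=1 z=0 y=1 u=1 v=1 p=1 q=1 n0=1 x=1 n1=1
t12.Δ2 clk=1 z=0 y=1 u=1 v=1 p=1 q=1 n0=1 x=1 n1=0
t12.Δ3 clk=1 z=0 y=1 u=1 v=1 p=1 q=1 n0=0 x=1 n1=0
t12.Δ4 clk=1 z=1 y=1 u=1 v=1 p=1 q=1 n0=0 x=1 n1=0
t12.Δ5 clk=1 z=1 y=1 u=1 v=0 p=1 q=1 n0=0 x=1 n1=0
t13.Δ0 clk=1 z=1 y=1 u=1 v=0 p=1 q=1 n0=0 x=1 n1=0
t13.Δ1 clk=0 z=1 y=1 u=1 v=0 p=1 q=1 n0=0 x=1 n1=0
t14.Δ0 clk=0 z=1 y=1 u=1 v=0 p=1 q=1 n0=0 x=1 n1=0
t14.Δ1 clk=1 z=1 y=1 u=1 v=0 p=1 q=1 n0=0 x=1 n1=0
t14.Δ2 clk=1 z=1 y=1 u=1 v=0 p=1 q=1 n0=0 x=1 n1=1
t14.Δ3 clk=1 z=1 y=1 u=1 v=0 p=1 q=1 n0=1 x=1 n1=1
t14.Δ4 clk=1 z=0 y=1 u=1 v=0 p=1 q=1 n0=1 x=1 n1=1
t14.Δ5 clk=1 z=0 y=1 u=1 v=1 p=1 q=1 n0=1 x=1 n1=1
t15.Δ0 clk=1 z=0 y=1 u=1 v=1 p=1 q=1 n0=1 x=1 n1=1
t15.Δ1 clk=0 z=0 y=1 u=1 v=1 p=1 q=1 n0=1 x=1 n1=1
t16.Δ0 clk=0 z=0 y=1 u=1 v=1 p=1 q=1 n0=1 x=1 n1=1
t16.Δ1 clk=1 z=0 y=1 u=1 v=1 p=1 q=1 n0=1 x=1 n1=1
t16.Δ2 clk=1 z=0 y=1 u=1 v=1 p=1 q=1 n0=1 x=1 n1=0
t16.Δ3 clk=1 z=0 y=1 u=1 v=1 p=1 q=1 n0=0 x=1 n1=0
t16.Δ4 clk=1 z=1 y=1 u=1 v=1 p=1 q=1 n0=0 x=1 n1=0
t16.Δ5 clk=1 z=1 y=1 u=1 v=0 p=1 q=1 n0=0 x=1 n1=0
t17.Δ0 clk=1 z=1 y=1 u=1 v=0 p=1 q=1 n0=0 x=1 n1=0
t17.Δ1 clk=0 z=1 y=1 u=1 v=0 p=1 q=1 n0=0 x=1 n1=0
t18.Δ0 clk=0 z=1 y=1 u=1 v=0 p=1 q=1 n0=0 x=1 n1=0
t18.Δ1 clk=1 z=1 y=1 u=1 v=0 p=1 q=1 n0=0 x=1 n1=0
t18.Δ2 clk=1 z=1 y=1 u=1 v=0 p=1 q=1 n0=0 x=1 n1=1
t18.Δ3 clk=1 z=1 y=1 u=1 v=0 p=1 q=1 n0=1 x=1 n1=1
t18.Δ4 clk=1 z=0 y=1 u=1 v=0 p=1 q=1 n0=1 x=1 n1=1
t18.Δ5 clk=1 z=0 y=1 u=1 v=1 p=1 q=1 n0=1 x=1 n1=1

5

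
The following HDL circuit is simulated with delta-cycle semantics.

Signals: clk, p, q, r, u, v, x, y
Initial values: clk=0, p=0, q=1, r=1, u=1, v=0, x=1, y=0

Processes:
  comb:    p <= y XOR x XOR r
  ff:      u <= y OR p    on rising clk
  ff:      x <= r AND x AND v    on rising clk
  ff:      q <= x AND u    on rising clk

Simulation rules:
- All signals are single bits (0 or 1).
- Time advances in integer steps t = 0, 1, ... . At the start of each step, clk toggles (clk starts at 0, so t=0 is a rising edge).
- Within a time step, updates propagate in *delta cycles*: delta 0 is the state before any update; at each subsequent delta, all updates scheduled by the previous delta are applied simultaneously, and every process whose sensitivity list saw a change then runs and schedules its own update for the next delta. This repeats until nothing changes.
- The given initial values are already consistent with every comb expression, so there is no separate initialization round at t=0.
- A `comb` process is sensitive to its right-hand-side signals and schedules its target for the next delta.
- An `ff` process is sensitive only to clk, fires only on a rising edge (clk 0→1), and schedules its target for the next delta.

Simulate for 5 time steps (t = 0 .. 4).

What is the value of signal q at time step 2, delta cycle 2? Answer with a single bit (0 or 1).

t=0 Δ0: p=0 r=1 v=0 u=1 x=1 y=0 clk=0 q=1
  Δ1: clk:0→1
  Δ2: u:1→0, x:1→0
  Δ3: p:0→1
  (3Δ to stable)
t=1 Δ0: p=1 r=1 v=0 u=0 x=0 y=0 clk=1 q=1
  Δ1: clk:1→0
  (1Δ to stable)
t=2 Δ0: p=1 r=1 v=0 u=0 x=0 y=0 clk=0 q=1
  Δ1: clk:0→1
  Δ2: u:0→1, q:1→0
  (2Δ to stable)
t=3 Δ0: p=1 r=1 v=0 u=1 x=0 y=0 clk=1 q=0
  Δ1: clk:1→0
  (1Δ to stable)
t=4 Δ0: p=1 r=1 v=0 u=1 x=0 y=0 clk=0 q=0
  Δ1: clk:0→1
  (1Δ to stable)

0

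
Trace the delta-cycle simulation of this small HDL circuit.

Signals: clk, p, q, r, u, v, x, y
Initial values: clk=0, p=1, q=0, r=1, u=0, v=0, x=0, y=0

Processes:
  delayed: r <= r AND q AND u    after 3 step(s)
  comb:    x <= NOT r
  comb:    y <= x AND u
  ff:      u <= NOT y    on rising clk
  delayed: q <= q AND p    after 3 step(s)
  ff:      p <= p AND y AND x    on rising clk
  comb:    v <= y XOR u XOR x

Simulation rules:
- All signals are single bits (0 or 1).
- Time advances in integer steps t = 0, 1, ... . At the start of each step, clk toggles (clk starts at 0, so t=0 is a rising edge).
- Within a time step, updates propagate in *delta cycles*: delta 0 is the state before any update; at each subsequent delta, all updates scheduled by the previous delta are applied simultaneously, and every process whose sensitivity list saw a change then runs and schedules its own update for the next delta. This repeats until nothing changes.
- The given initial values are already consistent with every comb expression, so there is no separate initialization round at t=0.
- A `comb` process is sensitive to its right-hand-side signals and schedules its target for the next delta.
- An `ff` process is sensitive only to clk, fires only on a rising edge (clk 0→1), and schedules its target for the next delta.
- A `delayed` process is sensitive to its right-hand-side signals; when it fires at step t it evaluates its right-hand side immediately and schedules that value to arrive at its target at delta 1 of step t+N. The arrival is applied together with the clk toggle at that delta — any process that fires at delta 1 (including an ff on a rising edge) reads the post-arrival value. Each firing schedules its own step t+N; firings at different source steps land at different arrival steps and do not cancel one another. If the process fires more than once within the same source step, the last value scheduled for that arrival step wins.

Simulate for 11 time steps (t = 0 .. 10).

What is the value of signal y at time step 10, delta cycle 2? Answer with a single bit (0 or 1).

0

t0.Δ0 clk=0 r=1 u=0 x=0 v=0 p=1 q=0 y=0
t0.Δ1 clk=1 r=1 u=0 x=0 v=0 p=1 q=0 y=0
t0.Δ2 clk=1 r=1 u=1 x=0 v=0 p=0 q=0 y=0
t0.Δ3 clk=1 r=1 u=1 x=0 v=1 p=0 q=0 y=0
t1.Δ0 clk=1 r=1 u=1 x=0 v=1 p=0 q=0 y=0
t1.Δ1 clk=0 r=1 u=1 x=0 v=1 p=0 q=0 y=0
t2.Δ0 clk=0 r=1 u=1 x=0 v=1 p=0 q=0 y=0
t2.Δ1 clk=1 r=1 u=1 x=0 v=1 p=0 q=0 y=0
t3.Δ0 clk=1 r=1 u=1 x=0 v=1 p=0 q=0 y=0
t3.Δ1 clk=0 r=0 u=1 x=0 v=1 p=0 q=0 y=0
t3.Δ2 clk=0 r=0 u=1 x=1 v=1 p=0 q=0 y=0
t3.Δ3 clk=0 r=0 u=1 x=1 v=0 p=0 q=0 y=1
t3.Δ4 clk=0 r=0 u=1 x=1 v=1 p=0 q=0 y=1
t4.Δ0 clk=0 r=0 u=1 x=1 v=1 p=0 q=0 y=1
t4.Δ1 clk=1 r=0 u=1 x=1 v=1 p=0 q=0 y=1
t4.Δ2 clk=1 r=0 u=0 x=1 v=1 p=0 q=0 y=1
t4.Δ3 clk=1 r=0 u=0 x=1 v=0 p=0 q=0 y=0
t4.Δ4 clk=1 r=0 u=0 x=1 v=1 p=0 q=0 y=0
t5.Δ0 clk=1 r=0 u=0 x=1 v=1 p=0 q=0 y=0
t5.Δ1 clk=0 r=0 u=0 x=1 v=1 p=0 q=0 y=0
t6.Δ0 clk=0 r=0 u=0 x=1 v=1 p=0 q=0 y=0
t6.Δ1 clk=1 r=0 u=0 x=1 v=1 p=0 q=0 y=0
t6.Δ2 clk=1 r=0 u=1 x=1 v=1 p=0 q=0 y=0
t6.Δ3 clk=1 r=0 u=1 x=1 v=0 p=0 q=0 y=1
t6.Δ4 clk=1 r=0 u=1 x=1 v=1 p=0 q=0 y=1
t7.Δ0 clk=1 r=0 u=1 x=1 v=1 p=0 q=0 y=1
t7.Δ1 clk=0 r=0 u=1 x=1 v=1 p=0 q=0 y=1
t8.Δ0 clk=0 r=0 u=1 x=1 v=1 p=0 q=0 y=1
t8.Δ1 clk=1 r=0 u=1 x=1 v=1 p=0 q=0 y=1
t8.Δ2 clk=1 r=0 u=0 x=1 v=1 p=0 q=0 y=1
t8.Δ3 clk=1 r=0 u=0 x=1 v=0 p=0 q=0 y=0
t8.Δ4 clk=1 r=0 u=0 x=1 v=1 p=0 q=0 y=0
t9.Δ0 clk=1 r=0 u=0 x=1 v=1 p=0 q=0 y=0
t9.Δ1 clk=0 r=0 u=0 x=1 v=1 p=0 q=0 y=0
t10.Δ0 clk=0 r=0 u=0 x=1 v=1 p=0 q=0 y=0
t10.Δ1 clk=1 r=0 u=0 x=1 v=1 p=0 q=0 y=0
t10.Δ2 clk=1 r=0 u=1 x=1 v=1 p=0 q=0 y=0
t10.Δ3 clk=1 r=0 u=1 x=1 v=0 p=0 q=0 y=1
t10.Δ4 clk=1 r=0 u=1 x=1 v=1 p=0 q=0 y=1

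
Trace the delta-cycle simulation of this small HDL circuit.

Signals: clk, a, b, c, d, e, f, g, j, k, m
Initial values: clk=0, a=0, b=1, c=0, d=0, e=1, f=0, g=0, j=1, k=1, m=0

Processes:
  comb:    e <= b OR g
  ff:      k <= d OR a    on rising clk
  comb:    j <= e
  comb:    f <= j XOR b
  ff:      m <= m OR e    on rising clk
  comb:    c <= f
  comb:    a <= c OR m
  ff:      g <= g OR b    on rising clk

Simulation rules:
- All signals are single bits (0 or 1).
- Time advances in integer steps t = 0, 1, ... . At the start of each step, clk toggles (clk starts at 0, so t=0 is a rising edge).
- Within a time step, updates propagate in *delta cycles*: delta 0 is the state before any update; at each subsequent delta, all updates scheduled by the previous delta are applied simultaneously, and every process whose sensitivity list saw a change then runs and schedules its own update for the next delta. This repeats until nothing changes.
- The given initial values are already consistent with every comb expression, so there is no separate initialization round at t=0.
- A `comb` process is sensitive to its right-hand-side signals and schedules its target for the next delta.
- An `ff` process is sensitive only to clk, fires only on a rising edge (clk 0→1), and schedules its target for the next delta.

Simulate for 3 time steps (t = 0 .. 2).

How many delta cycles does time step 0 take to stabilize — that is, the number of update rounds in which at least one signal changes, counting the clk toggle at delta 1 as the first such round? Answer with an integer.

t0.Δ0 m=0 g=0 b=1 f=0 e=1 j=1 c=0 clk=0 d=0 k=1 a=0
t0.Δ1 m=0 g=0 b=1 f=0 e=1 j=1 c=0 clk=1 d=0 k=1 a=0
t0.Δ2 m=1 g=1 b=1 f=0 e=1 j=1 c=0 clk=1 d=0 k=0 a=0
t0.Δ3 m=1 g=1 b=1 f=0 e=1 j=1 c=0 clk=1 d=0 k=0 a=1
t1.Δ0 m=1 g=1 b=1 f=0 e=1 j=1 c=0 clk=1 d=0 k=0 a=1
t1.Δ1 m=1 g=1 b=1 f=0 e=1 j=1 c=0 clk=0 d=0 k=0 a=1
t2.Δ0 m=1 g=1 b=1 f=0 e=1 j=1 c=0 clk=0 d=0 k=0 a=1
t2.Δ1 m=1 g=1 b=1 f=0 e=1 j=1 c=0 clk=1 d=0 k=0 a=1
t2.Δ2 m=1 g=1 b=1 f=0 e=1 j=1 c=0 clk=1 d=0 k=1 a=1

3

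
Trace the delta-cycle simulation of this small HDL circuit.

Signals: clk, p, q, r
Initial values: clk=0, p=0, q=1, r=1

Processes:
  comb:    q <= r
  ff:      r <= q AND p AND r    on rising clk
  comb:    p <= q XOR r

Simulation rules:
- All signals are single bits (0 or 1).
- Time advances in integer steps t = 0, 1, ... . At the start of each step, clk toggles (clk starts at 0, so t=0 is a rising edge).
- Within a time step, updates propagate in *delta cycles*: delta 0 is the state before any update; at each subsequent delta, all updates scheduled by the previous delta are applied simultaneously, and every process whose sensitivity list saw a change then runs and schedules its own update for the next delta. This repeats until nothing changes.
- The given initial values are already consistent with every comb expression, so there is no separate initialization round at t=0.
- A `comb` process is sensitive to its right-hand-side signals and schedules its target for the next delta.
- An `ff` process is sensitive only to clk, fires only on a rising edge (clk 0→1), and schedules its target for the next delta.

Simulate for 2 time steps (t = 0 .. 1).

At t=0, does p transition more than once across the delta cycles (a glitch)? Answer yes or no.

t0.Δ0 clk=0 p=0 r=1 q=1
t0.Δ1 clk=1 p=0 r=1 q=1
t0.Δ2 clk=1 p=0 r=0 q=1
t0.Δ3 clk=1 p=1 r=0 q=0
t0.Δ4 clk=1 p=0 r=0 q=0
t1.Δ0 clk=1 p=0 r=0 q=0
t1.Δ1 clk=0 p=0 r=0 q=0

yes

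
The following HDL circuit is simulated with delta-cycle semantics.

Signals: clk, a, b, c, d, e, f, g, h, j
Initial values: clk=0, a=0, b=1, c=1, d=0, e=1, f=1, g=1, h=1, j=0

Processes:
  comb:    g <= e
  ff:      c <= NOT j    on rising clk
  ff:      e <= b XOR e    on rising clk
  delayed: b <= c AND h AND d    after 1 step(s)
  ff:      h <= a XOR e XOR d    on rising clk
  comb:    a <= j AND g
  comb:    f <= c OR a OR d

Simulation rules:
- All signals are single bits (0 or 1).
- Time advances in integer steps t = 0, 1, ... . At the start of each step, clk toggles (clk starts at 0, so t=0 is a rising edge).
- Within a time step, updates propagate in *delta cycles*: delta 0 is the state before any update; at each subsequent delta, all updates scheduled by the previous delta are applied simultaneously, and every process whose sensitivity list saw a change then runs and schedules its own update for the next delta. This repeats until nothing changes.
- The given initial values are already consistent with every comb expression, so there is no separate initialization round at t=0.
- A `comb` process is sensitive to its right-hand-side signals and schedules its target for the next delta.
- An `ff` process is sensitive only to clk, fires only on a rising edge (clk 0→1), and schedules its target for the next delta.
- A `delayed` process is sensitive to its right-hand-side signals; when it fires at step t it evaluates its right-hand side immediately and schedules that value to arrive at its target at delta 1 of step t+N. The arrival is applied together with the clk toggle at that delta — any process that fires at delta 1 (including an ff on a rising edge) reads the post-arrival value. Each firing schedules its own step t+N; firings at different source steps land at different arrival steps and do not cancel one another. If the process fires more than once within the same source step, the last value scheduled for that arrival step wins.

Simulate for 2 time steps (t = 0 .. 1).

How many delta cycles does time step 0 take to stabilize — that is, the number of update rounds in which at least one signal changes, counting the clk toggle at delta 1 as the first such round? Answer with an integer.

t=0 Δ0: e=1 clk=0 a=0 b=1 f=1 g=1 j=0 d=0 h=1 c=1
  Δ1: clk:0→1
  Δ2: e:1→0
  Δ3: g:1→0
  (3Δ to stable)
t=1 Δ0: e=0 clk=1 a=0 b=1 f=1 g=0 j=0 d=0 h=1 c=1
  Δ1: clk:1→0
  (1Δ to stable)

3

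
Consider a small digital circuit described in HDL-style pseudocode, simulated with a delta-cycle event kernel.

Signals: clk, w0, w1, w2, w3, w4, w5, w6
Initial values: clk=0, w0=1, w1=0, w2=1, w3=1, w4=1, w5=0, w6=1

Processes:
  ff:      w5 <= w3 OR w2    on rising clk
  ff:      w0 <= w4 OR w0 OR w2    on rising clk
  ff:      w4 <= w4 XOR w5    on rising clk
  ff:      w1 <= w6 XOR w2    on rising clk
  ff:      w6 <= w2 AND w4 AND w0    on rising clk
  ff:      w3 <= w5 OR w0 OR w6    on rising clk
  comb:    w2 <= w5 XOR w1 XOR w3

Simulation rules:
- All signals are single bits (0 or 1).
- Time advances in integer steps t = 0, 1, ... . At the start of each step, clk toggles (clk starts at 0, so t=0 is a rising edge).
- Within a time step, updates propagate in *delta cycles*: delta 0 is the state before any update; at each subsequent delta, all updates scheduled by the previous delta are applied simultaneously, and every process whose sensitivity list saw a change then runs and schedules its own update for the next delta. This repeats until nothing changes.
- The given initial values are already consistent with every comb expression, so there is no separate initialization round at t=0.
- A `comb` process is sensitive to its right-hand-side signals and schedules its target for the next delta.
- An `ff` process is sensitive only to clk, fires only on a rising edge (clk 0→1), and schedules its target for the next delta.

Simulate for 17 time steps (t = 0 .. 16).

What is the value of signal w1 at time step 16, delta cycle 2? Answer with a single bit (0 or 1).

t0.Δ0 clk=0 w3=1 w6=1 w5=0 w4=1 w1=0 w0=1 w2=1
t0.Δ1 clk=1 w3=1 w6=1 w5=0 w4=1 w1=0 w0=1 w2=1
t0.Δ2 clk=1 w3=1 w6=1 w5=1 w4=1 w1=0 w0=1 w2=1
t0.Δ3 clk=1 w3=1 w6=1 w5=1 w4=1 w1=0 w0=1 w2=0
t1.Δ0 clk=1 w3=1 w6=1 w5=1 w4=1 w1=0 w0=1 w2=0
t1.Δ1 clk=0 w3=1 w6=1 w5=1 w4=1 w1=0 w0=1 w2=0
t2.Δ0 clk=0 w3=1 w6=1 w5=1 w4=1 w1=0 w0=1 w2=0
t2.Δ1 clk=1 w3=1 w6=1 w5=1 w4=1 w1=0 w0=1 w2=0
t2.Δ2 clk=1 w3=1 w6=0 w5=1 w4=0 w1=1 w0=1 w2=0
t2.Δ3 clk=1 w3=1 w6=0 w5=1 w4=0 w1=1 w0=1 w2=1
t3.Δ0 clk=1 w3=1 w6=0 w5=1 w4=0 w1=1 w0=1 w2=1
t3.Δ1 clk=0 w3=1 w6=0 w5=1 w4=0 w1=1 w0=1 w2=1
t4.Δ0 clk=0 w3=1 w6=0 w5=1 w4=0 w1=1 w0=1 w2=1
t4.Δ1 clk=1 w3=1 w6=0 w5=1 w4=0 w1=1 w0=1 w2=1
t4.Δ2 clk=1 w3=1 w6=0 w5=1 w4=1 w1=1 w0=1 w2=1
t5.Δ0 clk=1 w3=1 w6=0 w5=1 w4=1 w1=1 w0=1 w2=1
t5.Δ1 clk=0 w3=1 w6=0 w5=1 w4=1 w1=1 w0=1 w2=1
t6.Δ0 clk=0 w3=1 w6=0 w5=1 w4=1 w1=1 w0=1 w2=1
t6.Δ1 clk=1 w3=1 w6=0 w5=1 w4=1 w1=1 w0=1 w2=1
t6.Δ2 clk=1 w3=1 w6=1 w5=1 w4=0 w1=1 w0=1 w2=1
t7.Δ0 clk=1 w3=1 w6=1 w5=1 w4=0 w1=1 w0=1 w2=1
t7.Δ1 clk=0 w3=1 w6=1 w5=1 w4=0 w1=1 w0=1 w2=1
t8.Δ0 clk=0 w3=1 w6=1 w5=1 w4=0 w1=1 w0=1 w2=1
t8.Δ1 clk=1 w3=1 w6=1 w5=1 w4=0 w1=1 w0=1 w2=1
t8.Δ2 clk=1 w3=1 w6=0 w5=1 w4=1 w1=0 w0=1 w2=1
t8.Δ3 clk=1 w3=1 w6=0 w5=1 w4=1 w1=0 w0=1 w2=0
t9.Δ0 clk=1 w3=1 w6=0 w5=1 w4=1 w1=0 w0=1 w2=0
t9.Δ1 clk=0 w3=1 w6=0 w5=1 w4=1 w1=0 w0=1 w2=0
t10.Δ0 clk=0 w3=1 w6=0 w5=1 w4=1 w1=0 w0=1 w2=0
t10.Δ1 clk=1 w3=1 w6=0 w5=1 w4=1 w1=0 w0=1 w2=0
t10.Δ2 clk=1 w3=1 w6=0 w5=1 w4=0 w1=0 w0=1 w2=0
t11.Δ0 clk=1 w3=1 w6=0 w5=1 w4=0 w1=0 w0=1 w2=0
t11.Δ1 clk=0 w3=1 w6=0 w5=1 w4=0 w1=0 w0=1 w2=0
t12.Δ0 clk=0 w3=1 w6=0 w5=1 w4=0 w1=0 w0=1 w2=0
t12.Δ1 clk=1 w3=1 w6=0 w5=1 w4=0 w1=0 w0=1 w2=0
t12.Δ2 clk=1 w3=1 w6=0 w5=1 w4=1 w1=0 w0=1 w2=0
t13.Δ0 clk=1 w3=1 w6=0 w5=1 w4=1 w1=0 w0=1 w2=0
t13.Δ1 clk=0 w3=1 w6=0 w5=1 w4=1 w1=0 w0=1 w2=0
t14.Δ0 clk=0 w3=1 w6=0 w5=1 w4=1 w1=0 w0=1 w2=0
t14.Δ1 clk=1 w3=1 w6=0 w5=1 w4=1 w1=0 w0=1 w2=0
t14.Δ2 clk=1 w3=1 w6=0 w5=1 w4=0 w1=0 w0=1 w2=0
t15.Δ0 clk=1 w3=1 w6=0 w5=1 w4=0 w1=0 w0=1 w2=0
t15.Δ1 clk=0 w3=1 w6=0 w5=1 w4=0 w1=0 w0=1 w2=0
t16.Δ0 clk=0 w3=1 w6=0 w5=1 w4=0 w1=0 w0=1 w2=0
t16.Δ1 clk=1 w3=1 w6=0 w5=1 w4=0 w1=0 w0=1 w2=0
t16.Δ2 clk=1 w3=1 w6=0 w5=1 w4=1 w1=0 w0=1 w2=0

0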